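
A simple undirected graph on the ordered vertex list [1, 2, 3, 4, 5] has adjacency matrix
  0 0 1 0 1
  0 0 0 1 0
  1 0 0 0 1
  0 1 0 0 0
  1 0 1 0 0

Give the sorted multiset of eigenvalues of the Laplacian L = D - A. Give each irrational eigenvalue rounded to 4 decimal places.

With the vertex order [1, 2, 3, 4, 5], the degrees are [2, 1, 2, 1, 2], giving D = diag(2, 1, 2, 1, 2) and L = D - A. L is symmetric positive semidefinite, so every eigenvalue is real and nonnegative. The 2 zero eigenvalues correspond to the 2 connected components.

[0, 0, 2, 3, 3]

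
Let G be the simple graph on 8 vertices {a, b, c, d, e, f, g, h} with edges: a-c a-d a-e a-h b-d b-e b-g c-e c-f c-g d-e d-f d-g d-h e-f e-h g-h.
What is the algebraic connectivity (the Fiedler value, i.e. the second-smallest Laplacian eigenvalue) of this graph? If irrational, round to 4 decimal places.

Each diagonal entry of L is the vertex degree and each off-diagonal entry is -1 where an edge is present, 0 otherwise; in the order [a, b, c, d, e, f, g, h] the diagonal is [4, 3, 4, 6, 6, 3, 4, 4]. The sorted Laplacian eigenvalues are [0, 2.4757, 3, 4, 4.2077, 5.7923, 7, 7.5243]; the algebraic connectivity is the second entry, 2.4757. The eigenvalues sum to 34, which equals trace(L) = 2|E|. There is one zero in the spectrum, matching the 1 component.

2.4757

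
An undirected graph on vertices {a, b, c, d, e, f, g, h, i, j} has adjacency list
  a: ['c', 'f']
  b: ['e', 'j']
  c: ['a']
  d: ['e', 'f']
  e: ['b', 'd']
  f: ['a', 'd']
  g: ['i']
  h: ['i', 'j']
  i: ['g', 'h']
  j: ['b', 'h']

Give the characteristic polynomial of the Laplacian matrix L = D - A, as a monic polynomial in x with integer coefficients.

x^10 - 18x^9 + 136x^8 - 560x^7 + 1365x^6 - 2002x^5 + 1716x^4 - 792x^3 + 165x^2 - 10x

Reading degrees in the order [a, b, c, d, e, f, g, h, i, j] gives [2, 2, 1, 2, 2, 2, 1, 2, 2, 2]; set D = diag(2, 2, 1, 2, 2, 2, 1, 2, 2, 2) and form L = D - A. L has integer entries, so p(x) = det(xI - L) has integer coefficients. Expanding the determinant yields x^10 - 18x^9 + 136x^8 - 560x^7 + 1365x^6 - 2002x^5 + 1716x^4 - 792x^3 + 165x^2 - 10x. Since p(0) = det(-L) = 0, x divides p(x).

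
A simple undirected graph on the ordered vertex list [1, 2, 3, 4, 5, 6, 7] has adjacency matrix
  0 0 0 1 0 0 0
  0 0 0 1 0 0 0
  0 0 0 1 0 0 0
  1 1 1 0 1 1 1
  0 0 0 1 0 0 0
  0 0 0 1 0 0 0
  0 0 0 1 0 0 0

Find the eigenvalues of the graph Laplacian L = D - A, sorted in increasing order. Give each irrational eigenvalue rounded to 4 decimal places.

Reading degrees in the order [1, 2, 3, 4, 5, 6, 7] gives [1, 1, 1, 6, 1, 1, 1]; set D = diag(1, 1, 1, 6, 1, 1, 1) and form L = D - A. L is symmetric positive semidefinite, so every eigenvalue is real and nonnegative.

[0, 1, 1, 1, 1, 1, 7]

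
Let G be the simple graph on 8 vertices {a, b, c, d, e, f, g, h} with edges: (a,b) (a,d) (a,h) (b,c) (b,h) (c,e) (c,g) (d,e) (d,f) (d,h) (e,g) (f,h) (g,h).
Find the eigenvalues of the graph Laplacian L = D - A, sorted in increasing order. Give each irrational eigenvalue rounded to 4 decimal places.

Each diagonal entry of L is the vertex degree and each off-diagonal entry is -1 where an edge is present, 0 otherwise; in the order [a, b, c, d, e, f, g, h] the diagonal is [3, 3, 3, 4, 3, 2, 3, 5]. Since every row of L sums to 0, the all-ones vector is in the kernel and 0 is an eigenvalue. The largest eigenvalue, 6.3557, is at most the vertex count 8.

[0, 1.3131, 1.9490, 3, 3.5714, 4.5880, 5.2228, 6.3557]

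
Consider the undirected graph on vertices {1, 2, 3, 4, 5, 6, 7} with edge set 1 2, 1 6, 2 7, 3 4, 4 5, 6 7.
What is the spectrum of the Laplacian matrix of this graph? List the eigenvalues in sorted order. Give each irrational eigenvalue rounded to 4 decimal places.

[0, 0, 1, 2, 2, 3, 4]

Each diagonal entry of L is the vertex degree and each off-diagonal entry is -1 where an edge is present, 0 otherwise; in the order [1, 2, 3, 4, 5, 6, 7] the diagonal is [2, 2, 1, 2, 1, 2, 2]. The multiplicity of 0 as a Laplacian eigenvalue equals the number of connected components. The 2 zero eigenvalues correspond to the 2 connected components. The eigenvalues sum to 12, which equals trace(L) = 2|E|.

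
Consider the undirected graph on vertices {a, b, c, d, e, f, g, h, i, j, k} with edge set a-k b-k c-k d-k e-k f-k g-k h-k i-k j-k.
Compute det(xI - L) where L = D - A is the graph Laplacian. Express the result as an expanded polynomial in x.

x^11 - 20x^10 + 135x^9 - 480x^8 + 1050x^7 - 1512x^6 + 1470x^5 - 960x^4 + 405x^3 - 100x^2 + 11x

Reading degrees in the order [a, b, c, d, e, f, g, h, i, j, k] gives [1, 1, 1, 1, 1, 1, 1, 1, 1, 1, 10]; set D = diag(1, 1, 1, 1, 1, 1, 1, 1, 1, 1, 10) and form L = D - A. L has integer entries, so p(x) = det(xI - L) has integer coefficients. Expanding the determinant yields x^11 - 20x^10 + 135x^9 - 480x^8 + 1050x^7 - 1512x^6 + 1470x^5 - 960x^4 + 405x^3 - 100x^2 + 11x. The constant term is 0 because L is singular (the all-ones vector lies in its kernel). The largest eigenvalue, 11, is at most the vertex count 11.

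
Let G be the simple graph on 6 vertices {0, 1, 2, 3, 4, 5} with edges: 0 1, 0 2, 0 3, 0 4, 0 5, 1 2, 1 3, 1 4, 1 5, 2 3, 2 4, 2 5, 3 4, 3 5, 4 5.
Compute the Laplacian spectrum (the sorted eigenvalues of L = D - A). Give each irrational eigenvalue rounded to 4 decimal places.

[0, 6, 6, 6, 6, 6]

Reading degrees in the order [0, 1, 2, 3, 4, 5] gives [5, 5, 5, 5, 5, 5]; set D = diag(5, 5, 5, 5, 5, 5) and form L = D - A. L is symmetric positive semidefinite, so every eigenvalue is real and nonnegative. The single zero eigenvalue shows the graph is connected. There is one zero in the spectrum, matching the 1 component.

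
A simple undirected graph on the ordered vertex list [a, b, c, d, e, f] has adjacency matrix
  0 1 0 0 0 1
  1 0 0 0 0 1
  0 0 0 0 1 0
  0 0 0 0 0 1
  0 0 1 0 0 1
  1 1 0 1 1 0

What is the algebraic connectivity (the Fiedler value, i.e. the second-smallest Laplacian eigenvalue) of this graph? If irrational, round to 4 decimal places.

With the vertex order [a, b, c, d, e, f], the degrees are [2, 2, 1, 1, 2, 4], giving D = diag(2, 2, 1, 1, 2, 4) and L = D - A. The smallest Laplacian eigenvalue is always 0. The next one, lambda_2 = 0.4859, measures how hard the graph is to disconnect: larger values mean better connectivity. The eigenvalues sum to 12, which equals trace(L) = 2|E|. By the matrix-tree theorem the graph has (1/6) * product of the nonzero eigenvalues = 3 spanning trees.

0.4859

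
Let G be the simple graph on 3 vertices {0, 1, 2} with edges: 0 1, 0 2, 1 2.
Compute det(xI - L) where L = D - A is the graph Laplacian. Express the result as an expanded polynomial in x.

x^3 - 6x^2 + 9x

With the vertex order [0, 1, 2], the degrees are [2, 2, 2], giving D = diag(2, 2, 2) and L = D - A. L has integer entries, so p(x) = det(xI - L) has integer coefficients. Expanding the determinant yields x^3 - 6x^2 + 9x. Since p(0) = det(-L) = 0, x divides p(x). The eigenvalues sum to 6, which equals trace(L) = 2|E|.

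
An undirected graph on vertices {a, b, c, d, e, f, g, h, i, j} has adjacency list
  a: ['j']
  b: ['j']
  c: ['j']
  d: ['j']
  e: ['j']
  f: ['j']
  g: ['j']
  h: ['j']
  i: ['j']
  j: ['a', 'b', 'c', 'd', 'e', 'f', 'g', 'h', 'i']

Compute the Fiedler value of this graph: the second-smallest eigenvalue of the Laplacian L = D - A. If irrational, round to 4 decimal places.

1

Reading degrees in the order [a, b, c, d, e, f, g, h, i, j] gives [1, 1, 1, 1, 1, 1, 1, 1, 1, 9]; set D = diag(1, 1, 1, 1, 1, 1, 1, 1, 1, 9) and form L = D - A. Computing the eigenvalues of L and sorting gives [0, 1, 1, 1, 1, 1, 1, 1, 1, 10]. The Fiedler value lambda_2 = 1 is strictly positive, so the graph is connected. The eigenvalues sum to 18, which equals trace(L) = 2|E|. The largest eigenvalue, 10, is at most the vertex count 10.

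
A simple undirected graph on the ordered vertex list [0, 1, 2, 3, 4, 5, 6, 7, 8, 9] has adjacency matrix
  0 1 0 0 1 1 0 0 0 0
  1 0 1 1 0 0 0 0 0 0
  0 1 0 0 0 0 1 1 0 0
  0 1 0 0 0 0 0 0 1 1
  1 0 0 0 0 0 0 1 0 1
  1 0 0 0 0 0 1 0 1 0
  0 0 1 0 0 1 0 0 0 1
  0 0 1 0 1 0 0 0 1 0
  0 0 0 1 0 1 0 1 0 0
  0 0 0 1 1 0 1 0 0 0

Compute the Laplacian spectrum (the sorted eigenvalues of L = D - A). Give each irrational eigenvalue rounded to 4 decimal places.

[0, 2, 2, 2, 2, 2, 5, 5, 5, 5]

Each diagonal entry of L is the vertex degree and each off-diagonal entry is -1 where an edge is present, 0 otherwise; in the order [0, 1, 2, 3, 4, 5, 6, 7, 8, 9] the diagonal is [3, 3, 3, 3, 3, 3, 3, 3, 3, 3]. L is symmetric positive semidefinite, so every eigenvalue is real and nonnegative. The single zero eigenvalue shows the graph is connected. The largest eigenvalue, 5, is at most the vertex count 10.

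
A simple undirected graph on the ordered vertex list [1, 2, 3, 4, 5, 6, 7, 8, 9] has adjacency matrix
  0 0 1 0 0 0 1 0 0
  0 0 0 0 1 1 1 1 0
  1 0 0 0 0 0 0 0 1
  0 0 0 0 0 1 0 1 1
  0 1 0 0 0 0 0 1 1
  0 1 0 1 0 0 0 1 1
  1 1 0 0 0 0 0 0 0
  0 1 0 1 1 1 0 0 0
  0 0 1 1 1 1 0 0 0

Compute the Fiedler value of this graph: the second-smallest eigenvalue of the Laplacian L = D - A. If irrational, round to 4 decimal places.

0.7480

Reading degrees in the order [1, 2, 3, 4, 5, 6, 7, 8, 9] gives [2, 4, 2, 3, 3, 4, 2, 4, 4]; set D = diag(2, 4, 2, 3, 3, 4, 2, 4, 4) and form L = D - A. The smallest Laplacian eigenvalue is always 0. The next one, lambda_2 = 0.7480, measures how hard the graph is to disconnect: larger values mean better connectivity. There is one zero in the spectrum, matching the 1 component. The eigenvalues sum to 28, which equals trace(L) = 2|E|.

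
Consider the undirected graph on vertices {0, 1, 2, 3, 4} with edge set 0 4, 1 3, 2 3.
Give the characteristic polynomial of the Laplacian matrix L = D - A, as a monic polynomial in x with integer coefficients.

Reading degrees in the order [0, 1, 2, 3, 4] gives [1, 1, 1, 2, 1]; set D = diag(1, 1, 1, 2, 1) and form L = D - A. Computing det(xI - L) by cofactor expansion (or equivalently via sum-over-permutations) gives x^5 - 6x^4 + 11x^3 - 6x^2. Since p(0) = det(-L) = 0, x divides p(x). The eigenvalues sum to 6, which equals trace(L) = 2|E|.

x^5 - 6x^4 + 11x^3 - 6x^2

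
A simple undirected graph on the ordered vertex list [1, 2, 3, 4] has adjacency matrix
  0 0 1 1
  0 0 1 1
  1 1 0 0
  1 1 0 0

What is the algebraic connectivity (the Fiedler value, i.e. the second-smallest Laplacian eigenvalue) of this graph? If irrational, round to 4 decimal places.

2

With the vertex order [1, 2, 3, 4], the degrees are [2, 2, 2, 2], giving D = diag(2, 2, 2, 2) and L = D - A. Computing the eigenvalues of L and sorting gives [0, 2, 2, 4]. The Fiedler value lambda_2 = 2 is strictly positive, so the graph is connected. There is one zero in the spectrum, matching the 1 component.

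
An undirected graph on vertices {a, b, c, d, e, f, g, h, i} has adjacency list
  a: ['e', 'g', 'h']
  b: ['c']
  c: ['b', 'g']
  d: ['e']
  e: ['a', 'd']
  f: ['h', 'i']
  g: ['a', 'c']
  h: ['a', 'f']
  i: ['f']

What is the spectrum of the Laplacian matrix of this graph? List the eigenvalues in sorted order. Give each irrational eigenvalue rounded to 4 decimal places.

Each diagonal entry of L is the vertex degree and each off-diagonal entry is -1 where an edge is present, 0 otherwise; in the order [a, b, c, d, e, f, g, h, i] the diagonal is [3, 1, 2, 1, 2, 2, 2, 2, 1]. Diagonalising L (or applying a numerical eigensolver to the 9x9 matrix) gives the spectrum above. By the matrix-tree theorem the graph has (1/9) * product of the nonzero eigenvalues = 1 spanning tree.

[0, 0.1981, 0.3004, 1, 1.5550, 2.2391, 3, 3.2470, 4.4605]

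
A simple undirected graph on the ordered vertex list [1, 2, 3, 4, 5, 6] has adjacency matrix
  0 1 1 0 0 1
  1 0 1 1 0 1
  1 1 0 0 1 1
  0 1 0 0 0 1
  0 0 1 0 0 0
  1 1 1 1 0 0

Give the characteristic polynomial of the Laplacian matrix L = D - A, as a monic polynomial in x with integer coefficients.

Each diagonal entry of L is the vertex degree and each off-diagonal entry is -1 where an edge is present, 0 otherwise; in the order [1, 2, 3, 4, 5, 6] the diagonal is [3, 4, 4, 2, 1, 4]. Computing det(xI - L) by cofactor expansion (or equivalently via sum-over-permutations) gives x^6 - 18x^5 + 122x^4 - 380x^3 + 523x^2 - 240x. The coefficient of x^5 equals -trace(L) = -18, matching the sum of degrees.

x^6 - 18x^5 + 122x^4 - 380x^3 + 523x^2 - 240x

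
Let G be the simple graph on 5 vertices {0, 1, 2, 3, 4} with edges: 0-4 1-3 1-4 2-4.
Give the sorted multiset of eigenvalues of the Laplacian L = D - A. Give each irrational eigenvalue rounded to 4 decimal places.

Each diagonal entry of L is the vertex degree and each off-diagonal entry is -1 where an edge is present, 0 otherwise; in the order [0, 1, 2, 3, 4] the diagonal is [1, 2, 1, 1, 3]. Diagonalising L (or applying a numerical eigensolver to the 5x5 matrix) gives the spectrum above. There is one zero in the spectrum, matching the 1 component.

[0, 0.5188, 1, 2.3111, 4.1701]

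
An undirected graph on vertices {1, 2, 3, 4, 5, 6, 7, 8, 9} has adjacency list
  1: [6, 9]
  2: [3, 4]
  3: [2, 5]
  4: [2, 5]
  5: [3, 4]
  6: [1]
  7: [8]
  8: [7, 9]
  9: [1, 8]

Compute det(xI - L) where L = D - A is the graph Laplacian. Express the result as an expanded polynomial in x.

x^9 - 16x^8 + 105x^7 - 364x^6 + 713x^5 - 776x^4 + 420x^3 - 80x^2

With the vertex order [1, 2, 3, 4, 5, 6, 7, 8, 9], the degrees are [2, 2, 2, 2, 2, 1, 1, 2, 2], giving D = diag(2, 2, 2, 2, 2, 1, 1, 2, 2) and L = D - A. L has integer entries, so p(x) = det(xI - L) has integer coefficients. Expanding the determinant yields x^9 - 16x^8 + 105x^7 - 364x^6 + 713x^5 - 776x^4 + 420x^3 - 80x^2. The coefficient of x^8 equals -trace(L) = -16, matching the sum of degrees.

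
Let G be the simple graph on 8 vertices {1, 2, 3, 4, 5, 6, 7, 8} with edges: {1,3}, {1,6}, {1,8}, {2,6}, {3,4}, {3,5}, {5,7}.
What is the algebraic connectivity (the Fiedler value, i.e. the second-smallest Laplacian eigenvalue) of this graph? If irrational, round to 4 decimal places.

With the vertex order [1, 2, 3, 4, 5, 6, 7, 8], the degrees are [3, 1, 3, 1, 2, 2, 1, 1], giving D = diag(3, 1, 3, 1, 2, 2, 1, 1) and L = D - A. Computing the eigenvalues of L and sorting gives [0, 0.2509, 0.5858, 0.7287, 2, 2.3349, 3.4142, 4.6855]. The Fiedler value lambda_2 = 0.2509 is strictly positive, so the graph is connected. The eigenvalues sum to 14, which equals trace(L) = 2|E|. By the matrix-tree theorem the graph has (1/8) * product of the nonzero eigenvalues = 1 spanning tree.

0.2509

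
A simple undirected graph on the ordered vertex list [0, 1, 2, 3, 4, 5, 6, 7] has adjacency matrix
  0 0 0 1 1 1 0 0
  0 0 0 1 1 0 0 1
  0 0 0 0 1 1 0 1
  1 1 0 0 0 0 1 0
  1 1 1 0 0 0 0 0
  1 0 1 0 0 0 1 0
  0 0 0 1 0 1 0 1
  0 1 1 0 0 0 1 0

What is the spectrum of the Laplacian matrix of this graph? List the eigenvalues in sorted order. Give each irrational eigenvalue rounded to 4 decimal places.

Each diagonal entry of L is the vertex degree and each off-diagonal entry is -1 where an edge is present, 0 otherwise; in the order [0, 1, 2, 3, 4, 5, 6, 7] the diagonal is [3, 3, 3, 3, 3, 3, 3, 3]. L is symmetric positive semidefinite, so every eigenvalue is real and nonnegative. There is one zero in the spectrum, matching the 1 component.

[0, 2, 2, 2, 4, 4, 4, 6]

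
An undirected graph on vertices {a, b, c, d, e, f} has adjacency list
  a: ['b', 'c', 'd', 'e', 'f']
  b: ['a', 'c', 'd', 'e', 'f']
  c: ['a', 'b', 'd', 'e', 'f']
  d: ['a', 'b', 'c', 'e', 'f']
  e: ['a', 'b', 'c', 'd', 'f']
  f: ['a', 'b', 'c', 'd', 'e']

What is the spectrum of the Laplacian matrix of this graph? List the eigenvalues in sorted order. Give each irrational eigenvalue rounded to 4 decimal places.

[0, 6, 6, 6, 6, 6]

Reading degrees in the order [a, b, c, d, e, f] gives [5, 5, 5, 5, 5, 5]; set D = diag(5, 5, 5, 5, 5, 5) and form L = D - A. Diagonalising L (or applying a numerical eigensolver to the 6x6 matrix) gives the spectrum above. The eigenvalues sum to 30, which equals trace(L) = 2|E|. There is one zero in the spectrum, matching the 1 component.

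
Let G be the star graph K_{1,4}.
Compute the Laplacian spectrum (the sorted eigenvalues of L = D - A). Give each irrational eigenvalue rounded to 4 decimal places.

The graph has 5 vertices and degree multiset [4, 1, 1, 1, 1]; D is the diagonal matrix of degrees and L = D - A. Diagonalising L (or applying a numerical eigensolver to the 5x5 matrix) gives the spectrum above. The single zero eigenvalue shows the graph is connected.

[0, 1, 1, 1, 5]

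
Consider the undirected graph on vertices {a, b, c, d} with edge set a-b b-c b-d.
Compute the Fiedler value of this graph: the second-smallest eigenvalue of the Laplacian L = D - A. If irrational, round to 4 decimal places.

With the vertex order [a, b, c, d], the degrees are [1, 3, 1, 1], giving D = diag(1, 3, 1, 1) and L = D - A. The smallest Laplacian eigenvalue is always 0. The next one, lambda_2 = 1, measures how hard the graph is to disconnect: larger values mean better connectivity. There is one zero in the spectrum, matching the 1 component.

1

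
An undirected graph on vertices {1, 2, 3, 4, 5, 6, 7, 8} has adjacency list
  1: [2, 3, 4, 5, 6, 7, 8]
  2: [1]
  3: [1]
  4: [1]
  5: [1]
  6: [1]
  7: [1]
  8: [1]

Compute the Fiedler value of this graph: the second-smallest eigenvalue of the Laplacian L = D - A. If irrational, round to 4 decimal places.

1

Each diagonal entry of L is the vertex degree and each off-diagonal entry is -1 where an edge is present, 0 otherwise; in the order [1, 2, 3, 4, 5, 6, 7, 8] the diagonal is [7, 1, 1, 1, 1, 1, 1, 1]. The smallest Laplacian eigenvalue is always 0. The next one, lambda_2 = 1, measures how hard the graph is to disconnect: larger values mean better connectivity.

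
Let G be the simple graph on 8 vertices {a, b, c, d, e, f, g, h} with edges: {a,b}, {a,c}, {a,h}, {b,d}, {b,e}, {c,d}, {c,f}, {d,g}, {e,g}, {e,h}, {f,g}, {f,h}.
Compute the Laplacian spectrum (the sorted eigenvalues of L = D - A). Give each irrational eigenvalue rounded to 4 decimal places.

[0, 2, 2, 2, 4, 4, 4, 6]

With the vertex order [a, b, c, d, e, f, g, h], the degrees are [3, 3, 3, 3, 3, 3, 3, 3], giving D = diag(3, 3, 3, 3, 3, 3, 3, 3) and L = D - A. Diagonalising L (or applying a numerical eigensolver to the 8x8 matrix) gives the spectrum above. The single zero eigenvalue shows the graph is connected. There is one zero in the spectrum, matching the 1 component.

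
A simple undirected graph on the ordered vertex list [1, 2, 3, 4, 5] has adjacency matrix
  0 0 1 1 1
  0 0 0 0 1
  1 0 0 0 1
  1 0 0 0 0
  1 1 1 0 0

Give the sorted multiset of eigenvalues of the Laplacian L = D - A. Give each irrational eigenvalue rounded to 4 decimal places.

[0, 0.6972, 1.3820, 3.6180, 4.3028]

Reading degrees in the order [1, 2, 3, 4, 5] gives [3, 1, 2, 1, 3]; set D = diag(3, 1, 2, 1, 3) and form L = D - A. L is symmetric positive semidefinite, so every eigenvalue is real and nonnegative.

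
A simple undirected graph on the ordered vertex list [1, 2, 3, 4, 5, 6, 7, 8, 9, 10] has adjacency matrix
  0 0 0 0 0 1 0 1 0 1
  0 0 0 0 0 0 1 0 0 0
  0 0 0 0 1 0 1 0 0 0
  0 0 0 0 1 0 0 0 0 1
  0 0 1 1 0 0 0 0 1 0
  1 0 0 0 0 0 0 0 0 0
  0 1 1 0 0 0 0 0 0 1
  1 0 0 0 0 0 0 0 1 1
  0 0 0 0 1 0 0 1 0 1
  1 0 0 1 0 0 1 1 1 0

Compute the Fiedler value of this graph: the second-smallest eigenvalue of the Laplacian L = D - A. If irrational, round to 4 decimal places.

0.4636

With the vertex order [1, 2, 3, 4, 5, 6, 7, 8, 9, 10], the degrees are [3, 1, 2, 2, 3, 1, 3, 3, 3, 5], giving D = diag(3, 1, 2, 2, 3, 1, 3, 3, 3, 5) and L = D - A. The smallest Laplacian eigenvalue is always 0. The next one, lambda_2 = 0.4636, measures how hard the graph is to disconnect: larger values mean better connectivity.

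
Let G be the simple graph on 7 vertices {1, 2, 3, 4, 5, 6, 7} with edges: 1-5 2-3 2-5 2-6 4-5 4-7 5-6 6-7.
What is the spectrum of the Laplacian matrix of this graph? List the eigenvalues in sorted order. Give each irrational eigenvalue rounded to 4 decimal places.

[0, 0.6638, 0.8895, 2.1363, 2.6298, 4.3760, 5.3047]

Reading degrees in the order [1, 2, 3, 4, 5, 6, 7] gives [1, 3, 1, 2, 4, 3, 2]; set D = diag(1, 3, 1, 2, 4, 3, 2) and form L = D - A. Since every row of L sums to 0, the all-ones vector is in the kernel and 0 is an eigenvalue. The single zero eigenvalue shows the graph is connected. The largest eigenvalue, 5.3047, is at most the vertex count 7.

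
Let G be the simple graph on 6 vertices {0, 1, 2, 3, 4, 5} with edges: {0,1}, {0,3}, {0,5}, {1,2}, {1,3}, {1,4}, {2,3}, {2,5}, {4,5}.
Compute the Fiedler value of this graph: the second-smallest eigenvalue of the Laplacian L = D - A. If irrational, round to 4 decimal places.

1.7857

Reading degrees in the order [0, 1, 2, 3, 4, 5] gives [3, 4, 3, 3, 2, 3]; set D = diag(3, 4, 3, 3, 2, 3) and form L = D - A. The smallest Laplacian eigenvalue is always 0. The next one, lambda_2 = 1.7857, measures how hard the graph is to disconnect: larger values mean better connectivity. The largest eigenvalue, 5.6751, is at most the vertex count 6.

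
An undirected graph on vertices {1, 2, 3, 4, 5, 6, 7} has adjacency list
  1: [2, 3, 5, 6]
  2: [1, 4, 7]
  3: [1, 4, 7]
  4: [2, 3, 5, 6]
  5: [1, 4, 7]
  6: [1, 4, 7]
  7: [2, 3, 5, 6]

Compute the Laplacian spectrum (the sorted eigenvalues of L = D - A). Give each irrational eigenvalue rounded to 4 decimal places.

With the vertex order [1, 2, 3, 4, 5, 6, 7], the degrees are [4, 3, 3, 4, 3, 3, 4], giving D = diag(4, 3, 3, 4, 3, 3, 4) and L = D - A. The multiplicity of 0 as a Laplacian eigenvalue equals the number of connected components. The single zero eigenvalue shows the graph is connected.

[0, 3, 3, 3, 4, 4, 7]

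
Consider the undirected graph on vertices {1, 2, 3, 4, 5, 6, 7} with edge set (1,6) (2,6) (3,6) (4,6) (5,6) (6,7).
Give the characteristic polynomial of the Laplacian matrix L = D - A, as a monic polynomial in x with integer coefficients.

x^7 - 12x^6 + 45x^5 - 80x^4 + 75x^3 - 36x^2 + 7x

With the vertex order [1, 2, 3, 4, 5, 6, 7], the degrees are [1, 1, 1, 1, 1, 6, 1], giving D = diag(1, 1, 1, 1, 1, 6, 1) and L = D - A. The eigenvalues of L are [0, 1, 1, 1, 1, 1, 7]; the characteristic polynomial is the product of (x - lambda_i), which multiplies out to x^7 - 12x^6 + 45x^5 - 80x^4 + 75x^3 - 36x^2 + 7x. The constant term is 0 because L is singular (the all-ones vector lies in its kernel). The largest eigenvalue, 7, is at most the vertex count 7.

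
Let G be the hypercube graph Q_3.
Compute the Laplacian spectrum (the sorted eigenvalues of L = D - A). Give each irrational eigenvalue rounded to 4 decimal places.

The graph has 8 vertices and degree multiset [3, 3, 3, 3, 3, 3, 3, 3]; D is the diagonal matrix of degrees and L = D - A. L is symmetric positive semidefinite, so every eigenvalue is real and nonnegative. The single zero eigenvalue shows the graph is connected. There is one zero in the spectrum, matching the 1 component.

[0, 2, 2, 2, 4, 4, 4, 6]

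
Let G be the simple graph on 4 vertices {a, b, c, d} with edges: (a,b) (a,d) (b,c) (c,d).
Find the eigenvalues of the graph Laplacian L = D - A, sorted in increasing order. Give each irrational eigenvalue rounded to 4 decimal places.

With the vertex order [a, b, c, d], the degrees are [2, 2, 2, 2], giving D = diag(2, 2, 2, 2) and L = D - A. Since every row of L sums to 0, the all-ones vector is in the kernel and 0 is an eigenvalue. The single zero eigenvalue shows the graph is connected. By the matrix-tree theorem the graph has (1/4) * product of the nonzero eigenvalues = 4 spanning trees. There is one zero in the spectrum, matching the 1 component.

[0, 2, 2, 4]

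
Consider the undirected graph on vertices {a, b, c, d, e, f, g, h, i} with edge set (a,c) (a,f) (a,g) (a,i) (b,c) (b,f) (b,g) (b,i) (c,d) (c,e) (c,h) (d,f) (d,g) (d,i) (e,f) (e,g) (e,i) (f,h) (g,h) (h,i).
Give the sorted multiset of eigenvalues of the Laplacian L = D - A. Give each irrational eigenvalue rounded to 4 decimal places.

Each diagonal entry of L is the vertex degree and each off-diagonal entry is -1 where an edge is present, 0 otherwise; in the order [a, b, c, d, e, f, g, h, i] the diagonal is [4, 4, 5, 4, 4, 5, 5, 4, 5]. Diagonalising L (or applying a numerical eigensolver to the 9x9 matrix) gives the spectrum above. The single zero eigenvalue shows the graph is connected. The eigenvalues sum to 40, which equals trace(L) = 2|E|.

[0, 4, 4, 4, 4, 5, 5, 5, 9]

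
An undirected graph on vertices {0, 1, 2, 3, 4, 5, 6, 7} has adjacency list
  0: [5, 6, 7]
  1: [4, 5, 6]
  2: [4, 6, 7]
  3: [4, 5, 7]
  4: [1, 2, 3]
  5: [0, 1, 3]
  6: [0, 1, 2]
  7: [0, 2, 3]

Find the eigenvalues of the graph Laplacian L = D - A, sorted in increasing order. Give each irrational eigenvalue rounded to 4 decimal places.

Reading degrees in the order [0, 1, 2, 3, 4, 5, 6, 7] gives [3, 3, 3, 3, 3, 3, 3, 3]; set D = diag(3, 3, 3, 3, 3, 3, 3, 3) and form L = D - A. Diagonalising L (or applying a numerical eigensolver to the 8x8 matrix) gives the spectrum above. There is one zero in the spectrum, matching the 1 component. The eigenvalues sum to 24, which equals trace(L) = 2|E|.

[0, 2, 2, 2, 4, 4, 4, 6]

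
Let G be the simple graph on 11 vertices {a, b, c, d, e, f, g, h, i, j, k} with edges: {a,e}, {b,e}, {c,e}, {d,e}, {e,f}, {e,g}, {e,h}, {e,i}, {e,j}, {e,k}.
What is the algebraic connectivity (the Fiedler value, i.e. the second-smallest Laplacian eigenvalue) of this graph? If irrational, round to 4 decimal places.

1

With the vertex order [a, b, c, d, e, f, g, h, i, j, k], the degrees are [1, 1, 1, 1, 10, 1, 1, 1, 1, 1, 1], giving D = diag(1, 1, 1, 1, 10, 1, 1, 1, 1, 1, 1) and L = D - A. The sorted Laplacian eigenvalues are [0, 1, 1, 1, 1, 1, 1, 1, 1, 1, 11]; the algebraic connectivity is the second entry, 1. The largest eigenvalue, 11, is at most the vertex count 11.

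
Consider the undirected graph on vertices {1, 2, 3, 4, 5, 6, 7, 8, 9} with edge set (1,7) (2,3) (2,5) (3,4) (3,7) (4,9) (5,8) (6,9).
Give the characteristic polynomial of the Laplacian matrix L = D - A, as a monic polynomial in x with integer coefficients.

x^9 - 16x^8 + 104x^7 - 354x^6 + 677x^5 - 724x^4 + 405x^3 - 102x^2 + 9x

With the vertex order [1, 2, 3, 4, 5, 6, 7, 8, 9], the degrees are [1, 2, 3, 2, 2, 1, 2, 1, 2], giving D = diag(1, 2, 3, 2, 2, 1, 2, 1, 2) and L = D - A. L has integer entries, so p(x) = det(xI - L) has integer coefficients. Expanding the determinant yields x^9 - 16x^8 + 104x^7 - 354x^6 + 677x^5 - 724x^4 + 405x^3 - 102x^2 + 9x. The constant term is 0 because L is singular (the all-ones vector lies in its kernel). The eigenvalues sum to 16, which equals trace(L) = 2|E|.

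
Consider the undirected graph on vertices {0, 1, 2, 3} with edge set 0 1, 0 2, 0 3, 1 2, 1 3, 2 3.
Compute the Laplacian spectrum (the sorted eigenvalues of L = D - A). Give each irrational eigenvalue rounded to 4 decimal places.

With the vertex order [0, 1, 2, 3], the degrees are [3, 3, 3, 3], giving D = diag(3, 3, 3, 3) and L = D - A. Diagonalising L (or applying a numerical eigensolver to the 4x4 matrix) gives the spectrum above. By the matrix-tree theorem the graph has (1/4) * product of the nonzero eigenvalues = 16 spanning trees.

[0, 4, 4, 4]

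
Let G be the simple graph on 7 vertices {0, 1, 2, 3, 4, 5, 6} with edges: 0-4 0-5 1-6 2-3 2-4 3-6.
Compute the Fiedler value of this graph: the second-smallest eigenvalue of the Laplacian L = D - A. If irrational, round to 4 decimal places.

Each diagonal entry of L is the vertex degree and each off-diagonal entry is -1 where an edge is present, 0 otherwise; in the order [0, 1, 2, 3, 4, 5, 6] the diagonal is [2, 1, 2, 2, 2, 1, 2]. The smallest Laplacian eigenvalue is always 0. The next one, lambda_2 = 0.1981, measures how hard the graph is to disconnect: larger values mean better connectivity. The eigenvalues sum to 12, which equals trace(L) = 2|E|. The largest eigenvalue, 3.8019, is at most the vertex count 7.

0.1981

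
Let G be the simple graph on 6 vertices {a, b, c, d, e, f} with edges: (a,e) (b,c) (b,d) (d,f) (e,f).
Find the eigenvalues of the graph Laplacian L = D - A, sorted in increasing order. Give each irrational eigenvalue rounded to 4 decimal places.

[0, 0.2679, 1, 2, 3, 3.7321]

With the vertex order [a, b, c, d, e, f], the degrees are [1, 2, 1, 2, 2, 2], giving D = diag(1, 2, 1, 2, 2, 2) and L = D - A. The multiplicity of 0 as a Laplacian eigenvalue equals the number of connected components. The single zero eigenvalue shows the graph is connected. The largest eigenvalue, 3.7321, is at most the vertex count 6. The eigenvalues sum to 10, which equals trace(L) = 2|E|.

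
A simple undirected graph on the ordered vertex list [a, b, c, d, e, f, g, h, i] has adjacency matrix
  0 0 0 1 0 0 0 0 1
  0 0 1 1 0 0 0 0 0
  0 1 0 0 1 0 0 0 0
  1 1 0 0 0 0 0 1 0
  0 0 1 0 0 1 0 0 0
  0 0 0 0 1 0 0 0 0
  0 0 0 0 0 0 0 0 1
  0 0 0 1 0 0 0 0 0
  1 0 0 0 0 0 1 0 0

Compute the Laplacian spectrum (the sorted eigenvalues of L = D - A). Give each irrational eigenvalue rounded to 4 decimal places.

Each diagonal entry of L is the vertex degree and each off-diagonal entry is -1 where an edge is present, 0 otherwise; in the order [a, b, c, d, e, f, g, h, i] the diagonal is [2, 2, 2, 3, 2, 1, 1, 1, 2]. L is symmetric positive semidefinite, so every eigenvalue is real and nonnegative. The single zero eigenvalue shows the graph is connected. By the matrix-tree theorem the graph has (1/9) * product of the nonzero eigenvalues = 1 spanning tree.

[0, 0.1506, 0.4266, 1, 1.4229, 2.1724, 3, 3.4576, 4.3699]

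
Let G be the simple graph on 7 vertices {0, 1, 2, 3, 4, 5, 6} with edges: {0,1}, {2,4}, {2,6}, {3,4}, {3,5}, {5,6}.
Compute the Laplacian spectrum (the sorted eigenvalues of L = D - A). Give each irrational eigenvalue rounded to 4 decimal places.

[0, 0, 1.3820, 1.3820, 2, 3.6180, 3.6180]

Each diagonal entry of L is the vertex degree and each off-diagonal entry is -1 where an edge is present, 0 otherwise; in the order [0, 1, 2, 3, 4, 5, 6] the diagonal is [1, 1, 2, 2, 2, 2, 2]. Diagonalising L (or applying a numerical eigensolver to the 7x7 matrix) gives the spectrum above. The 2 zero eigenvalues correspond to the 2 connected components. There are 2 zeros in the spectrum, matching the 2 components. The largest eigenvalue, 3.6180, is at most the vertex count 7.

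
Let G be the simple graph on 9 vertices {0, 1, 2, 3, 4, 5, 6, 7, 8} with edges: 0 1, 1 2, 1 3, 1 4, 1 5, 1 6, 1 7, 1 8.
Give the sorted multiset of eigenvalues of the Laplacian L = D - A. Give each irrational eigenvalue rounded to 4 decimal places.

With the vertex order [0, 1, 2, 3, 4, 5, 6, 7, 8], the degrees are [1, 8, 1, 1, 1, 1, 1, 1, 1], giving D = diag(1, 8, 1, 1, 1, 1, 1, 1, 1) and L = D - A. L is symmetric positive semidefinite, so every eigenvalue is real and nonnegative. The largest eigenvalue, 9, is at most the vertex count 9. There is one zero in the spectrum, matching the 1 component.

[0, 1, 1, 1, 1, 1, 1, 1, 9]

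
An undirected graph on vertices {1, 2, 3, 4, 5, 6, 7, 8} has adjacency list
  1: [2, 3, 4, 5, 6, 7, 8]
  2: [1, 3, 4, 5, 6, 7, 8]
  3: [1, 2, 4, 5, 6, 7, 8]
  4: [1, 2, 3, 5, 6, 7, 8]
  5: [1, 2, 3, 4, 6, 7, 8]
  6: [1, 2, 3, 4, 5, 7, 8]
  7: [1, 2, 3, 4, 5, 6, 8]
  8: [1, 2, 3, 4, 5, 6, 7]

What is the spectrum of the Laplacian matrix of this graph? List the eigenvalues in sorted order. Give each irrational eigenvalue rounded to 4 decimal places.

[0, 8, 8, 8, 8, 8, 8, 8]

Reading degrees in the order [1, 2, 3, 4, 5, 6, 7, 8] gives [7, 7, 7, 7, 7, 7, 7, 7]; set D = diag(7, 7, 7, 7, 7, 7, 7, 7) and form L = D - A. The multiplicity of 0 as a Laplacian eigenvalue equals the number of connected components. The single zero eigenvalue shows the graph is connected. The eigenvalues sum to 56, which equals trace(L) = 2|E|.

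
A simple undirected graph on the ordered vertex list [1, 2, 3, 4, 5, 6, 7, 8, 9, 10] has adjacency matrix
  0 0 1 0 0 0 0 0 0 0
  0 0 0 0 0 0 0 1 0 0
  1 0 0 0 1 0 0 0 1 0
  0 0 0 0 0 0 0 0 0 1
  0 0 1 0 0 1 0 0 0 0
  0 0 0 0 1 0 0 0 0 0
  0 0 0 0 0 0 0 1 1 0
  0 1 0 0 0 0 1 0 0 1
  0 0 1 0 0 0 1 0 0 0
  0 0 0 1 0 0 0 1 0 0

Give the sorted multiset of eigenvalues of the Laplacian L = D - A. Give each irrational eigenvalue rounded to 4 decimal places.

[0, 0.1277, 0.5188, 0.6297, 1, 2, 2.3111, 2.7968, 4.1701, 4.4458]

Reading degrees in the order [1, 2, 3, 4, 5, 6, 7, 8, 9, 10] gives [1, 1, 3, 1, 2, 1, 2, 3, 2, 2]; set D = diag(1, 1, 3, 1, 2, 1, 2, 3, 2, 2) and form L = D - A. Since every row of L sums to 0, the all-ones vector is in the kernel and 0 is an eigenvalue. The single zero eigenvalue shows the graph is connected. There is one zero in the spectrum, matching the 1 component. The largest eigenvalue, 4.4458, is at most the vertex count 10.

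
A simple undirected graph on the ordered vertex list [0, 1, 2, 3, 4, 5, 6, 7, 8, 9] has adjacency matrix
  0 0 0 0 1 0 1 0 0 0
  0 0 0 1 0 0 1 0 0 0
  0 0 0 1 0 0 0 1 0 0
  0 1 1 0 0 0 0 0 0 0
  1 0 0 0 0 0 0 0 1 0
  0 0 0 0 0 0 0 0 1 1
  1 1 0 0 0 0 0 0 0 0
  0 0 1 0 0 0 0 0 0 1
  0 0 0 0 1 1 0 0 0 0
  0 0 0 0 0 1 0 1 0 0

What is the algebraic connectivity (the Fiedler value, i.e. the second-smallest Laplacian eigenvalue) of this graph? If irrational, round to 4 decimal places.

With the vertex order [0, 1, 2, 3, 4, 5, 6, 7, 8, 9], the degrees are [2, 2, 2, 2, 2, 2, 2, 2, 2, 2], giving D = diag(2, 2, 2, 2, 2, 2, 2, 2, 2, 2) and L = D - A. The sorted Laplacian eigenvalues are [0, 0.3820, 0.3820, 1.3820, 1.3820, 2.6180, 2.6180, 3.6180, 3.6180, 4]; the algebraic connectivity is the second entry, 0.3820. There is one zero in the spectrum, matching the 1 component. The largest eigenvalue, 4, is at most the vertex count 10.

0.3820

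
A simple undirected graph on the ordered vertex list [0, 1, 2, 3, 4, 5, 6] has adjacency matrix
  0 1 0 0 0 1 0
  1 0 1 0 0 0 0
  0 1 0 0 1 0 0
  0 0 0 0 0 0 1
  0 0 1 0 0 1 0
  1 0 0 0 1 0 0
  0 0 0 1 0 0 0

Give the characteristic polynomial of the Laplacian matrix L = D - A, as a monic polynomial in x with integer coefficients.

Each diagonal entry of L is the vertex degree and each off-diagonal entry is -1 where an edge is present, 0 otherwise; in the order [0, 1, 2, 3, 4, 5, 6] the diagonal is [2, 2, 2, 1, 2, 2, 1]. Computing det(xI - L) by cofactor expansion (or equivalently via sum-over-permutations) gives x^7 - 12x^6 + 55x^5 - 120x^4 + 125x^3 - 50x^2. The coefficient of x^6 equals -trace(L) = -12, matching the sum of degrees. The largest eigenvalue, 3.6180, is at most the vertex count 7.

x^7 - 12x^6 + 55x^5 - 120x^4 + 125x^3 - 50x^2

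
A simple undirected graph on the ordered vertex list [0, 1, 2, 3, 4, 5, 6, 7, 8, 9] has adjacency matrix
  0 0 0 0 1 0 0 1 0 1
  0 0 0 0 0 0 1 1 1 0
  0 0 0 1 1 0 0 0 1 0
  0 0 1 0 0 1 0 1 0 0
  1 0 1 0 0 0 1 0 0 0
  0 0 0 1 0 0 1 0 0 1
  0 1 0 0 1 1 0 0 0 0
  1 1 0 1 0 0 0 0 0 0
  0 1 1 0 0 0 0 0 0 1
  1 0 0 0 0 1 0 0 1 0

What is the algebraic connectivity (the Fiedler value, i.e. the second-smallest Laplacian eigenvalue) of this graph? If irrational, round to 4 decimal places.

With the vertex order [0, 1, 2, 3, 4, 5, 6, 7, 8, 9], the degrees are [3, 3, 3, 3, 3, 3, 3, 3, 3, 3], giving D = diag(3, 3, 3, 3, 3, 3, 3, 3, 3, 3) and L = D - A. The sorted Laplacian eigenvalues are [0, 2, 2, 2, 2, 2, 5, 5, 5, 5]; the algebraic connectivity is the second entry, 2. There is one zero in the spectrum, matching the 1 component. By the matrix-tree theorem the graph has (1/10) * product of the nonzero eigenvalues = 2000 spanning trees.

2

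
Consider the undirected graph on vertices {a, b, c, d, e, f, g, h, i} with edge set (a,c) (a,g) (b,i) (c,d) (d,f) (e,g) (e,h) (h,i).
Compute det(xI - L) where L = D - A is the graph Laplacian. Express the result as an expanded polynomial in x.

x^9 - 16x^8 + 105x^7 - 364x^6 + 715x^5 - 792x^4 + 462x^3 - 120x^2 + 9x

Each diagonal entry of L is the vertex degree and each off-diagonal entry is -1 where an edge is present, 0 otherwise; in the order [a, b, c, d, e, f, g, h, i] the diagonal is [2, 1, 2, 2, 2, 1, 2, 2, 2]. Computing det(xI - L) by cofactor expansion (or equivalently via sum-over-permutations) gives x^9 - 16x^8 + 105x^7 - 364x^6 + 715x^5 - 792x^4 + 462x^3 - 120x^2 + 9x. The constant term is 0 because L is singular (the all-ones vector lies in its kernel). The largest eigenvalue, 3.8794, is at most the vertex count 9. By the matrix-tree theorem the graph has (1/9) * product of the nonzero eigenvalues = 1 spanning tree.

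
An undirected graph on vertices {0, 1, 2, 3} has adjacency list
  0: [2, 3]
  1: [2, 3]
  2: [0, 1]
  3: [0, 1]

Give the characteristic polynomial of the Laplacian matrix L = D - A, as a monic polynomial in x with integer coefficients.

With the vertex order [0, 1, 2, 3], the degrees are [2, 2, 2, 2], giving D = diag(2, 2, 2, 2) and L = D - A. The eigenvalues of L are [0, 2, 2, 4]; the characteristic polynomial is the product of (x - lambda_i), which multiplies out to x^4 - 8x^3 + 20x^2 - 16x. The constant term is 0 because L is singular (the all-ones vector lies in its kernel). By the matrix-tree theorem the graph has (1/4) * product of the nonzero eigenvalues = 4 spanning trees.

x^4 - 8x^3 + 20x^2 - 16x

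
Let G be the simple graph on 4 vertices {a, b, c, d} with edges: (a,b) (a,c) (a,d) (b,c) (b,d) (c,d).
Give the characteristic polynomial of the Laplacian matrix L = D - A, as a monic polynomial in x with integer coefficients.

With the vertex order [a, b, c, d], the degrees are [3, 3, 3, 3], giving D = diag(3, 3, 3, 3) and L = D - A. Computing det(xI - L) by cofactor expansion (or equivalently via sum-over-permutations) gives x^4 - 12x^3 + 48x^2 - 64x. The constant term is 0 because L is singular (the all-ones vector lies in its kernel). By the matrix-tree theorem the graph has (1/4) * product of the nonzero eigenvalues = 16 spanning trees.

x^4 - 12x^3 + 48x^2 - 64x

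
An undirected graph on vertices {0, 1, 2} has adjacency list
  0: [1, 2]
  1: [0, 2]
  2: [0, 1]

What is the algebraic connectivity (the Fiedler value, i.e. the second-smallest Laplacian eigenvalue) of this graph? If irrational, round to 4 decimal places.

Reading degrees in the order [0, 1, 2] gives [2, 2, 2]; set D = diag(2, 2, 2) and form L = D - A. The smallest Laplacian eigenvalue is always 0. The next one, lambda_2 = 3, measures how hard the graph is to disconnect: larger values mean better connectivity. There is one zero in the spectrum, matching the 1 component.

3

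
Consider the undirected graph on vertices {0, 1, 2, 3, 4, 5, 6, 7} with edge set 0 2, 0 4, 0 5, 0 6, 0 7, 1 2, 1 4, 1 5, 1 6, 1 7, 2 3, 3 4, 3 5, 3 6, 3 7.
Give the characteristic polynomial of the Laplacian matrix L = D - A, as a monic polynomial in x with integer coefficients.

x^8 - 30x^7 + 375x^6 - 2540x^5 + 10095x^4 - 23598x^3 + 30105x^2 - 16200x

With the vertex order [0, 1, 2, 3, 4, 5, 6, 7], the degrees are [5, 5, 3, 5, 3, 3, 3, 3], giving D = diag(5, 5, 3, 5, 3, 3, 3, 3) and L = D - A. L has integer entries, so p(x) = det(xI - L) has integer coefficients. Expanding the determinant yields x^8 - 30x^7 + 375x^6 - 2540x^5 + 10095x^4 - 23598x^3 + 30105x^2 - 16200x. Since p(0) = det(-L) = 0, x divides p(x). The eigenvalues sum to 30, which equals trace(L) = 2|E|.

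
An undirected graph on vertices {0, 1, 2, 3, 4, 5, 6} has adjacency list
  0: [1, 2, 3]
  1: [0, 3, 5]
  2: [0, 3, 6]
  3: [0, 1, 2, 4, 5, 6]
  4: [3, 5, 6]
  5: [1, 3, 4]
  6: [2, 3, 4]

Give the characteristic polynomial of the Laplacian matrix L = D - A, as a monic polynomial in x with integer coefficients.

Reading degrees in the order [0, 1, 2, 3, 4, 5, 6] gives [3, 3, 3, 6, 3, 3, 3]; set D = diag(3, 3, 3, 6, 3, 3, 3) and form L = D - A. The eigenvalues of L are [0, 2, 2, 4, 4, 5, 7]; the characteristic polynomial is the product of (x - lambda_i), which multiplies out to x^7 - 24x^6 + 231x^5 - 1140x^4 + 3036x^3 - 4128x^2 + 2240x. The constant term is 0 because L is singular (the all-ones vector lies in its kernel). The largest eigenvalue, 7, is at most the vertex count 7.

x^7 - 24x^6 + 231x^5 - 1140x^4 + 3036x^3 - 4128x^2 + 2240x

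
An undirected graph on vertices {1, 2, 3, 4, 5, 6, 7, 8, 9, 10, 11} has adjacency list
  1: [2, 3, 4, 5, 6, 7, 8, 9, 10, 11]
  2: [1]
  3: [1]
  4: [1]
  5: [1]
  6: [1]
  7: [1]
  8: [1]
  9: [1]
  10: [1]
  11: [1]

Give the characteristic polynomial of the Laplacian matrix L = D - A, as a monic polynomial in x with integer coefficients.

x^11 - 20x^10 + 135x^9 - 480x^8 + 1050x^7 - 1512x^6 + 1470x^5 - 960x^4 + 405x^3 - 100x^2 + 11x

With the vertex order [1, 2, 3, 4, 5, 6, 7, 8, 9, 10, 11], the degrees are [10, 1, 1, 1, 1, 1, 1, 1, 1, 1, 1], giving D = diag(10, 1, 1, 1, 1, 1, 1, 1, 1, 1, 1) and L = D - A. L has integer entries, so p(x) = det(xI - L) has integer coefficients. Expanding the determinant yields x^11 - 20x^10 + 135x^9 - 480x^8 + 1050x^7 - 1512x^6 + 1470x^5 - 960x^4 + 405x^3 - 100x^2 + 11x. The coefficient of x^10 equals -trace(L) = -20, matching the sum of degrees. There is one zero in the spectrum, matching the 1 component.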